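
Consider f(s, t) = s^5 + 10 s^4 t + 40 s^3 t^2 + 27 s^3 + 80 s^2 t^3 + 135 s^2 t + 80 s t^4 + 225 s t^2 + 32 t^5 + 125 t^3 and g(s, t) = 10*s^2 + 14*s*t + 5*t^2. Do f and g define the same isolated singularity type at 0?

No.

The Hessian of f at 0 has rank 0. Corank 2; j^3 = (3*s + 5*t)^3 is a perfect cube, so E-series; the 5-jet and mu = 8 give E_8. The Hessian of g at 0 has rank 2. Corank 0: nondegenerate Morse point, so A_1. f is E_8 but g is A_1, hence not right-equivalent.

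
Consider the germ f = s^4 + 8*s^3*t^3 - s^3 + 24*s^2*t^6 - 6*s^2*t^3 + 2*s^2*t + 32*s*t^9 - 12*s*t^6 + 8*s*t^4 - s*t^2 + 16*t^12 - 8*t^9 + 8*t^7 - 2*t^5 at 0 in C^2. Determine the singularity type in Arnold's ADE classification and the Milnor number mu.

Type D_5, Milnor number mu = 5.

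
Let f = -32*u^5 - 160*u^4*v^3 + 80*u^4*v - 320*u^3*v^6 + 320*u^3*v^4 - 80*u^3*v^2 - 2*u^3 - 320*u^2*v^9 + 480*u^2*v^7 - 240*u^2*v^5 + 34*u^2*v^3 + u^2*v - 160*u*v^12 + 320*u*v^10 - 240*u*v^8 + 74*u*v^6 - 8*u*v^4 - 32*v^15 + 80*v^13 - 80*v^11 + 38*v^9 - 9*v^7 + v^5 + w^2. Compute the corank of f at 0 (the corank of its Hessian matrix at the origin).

Hessian at 0 has rank 1.

2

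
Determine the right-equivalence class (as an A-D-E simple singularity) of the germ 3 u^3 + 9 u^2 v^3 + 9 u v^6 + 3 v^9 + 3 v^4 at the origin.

The Hessian of f at 0 has rank 0. Corank 2; j^3 = 3*u^3 is a perfect cube, so E-series; the 4-jet and mu = 6 give E_6.

E_{6}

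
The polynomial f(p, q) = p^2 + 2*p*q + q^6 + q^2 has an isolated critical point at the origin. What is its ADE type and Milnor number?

Type A_5, Milnor number mu = 5.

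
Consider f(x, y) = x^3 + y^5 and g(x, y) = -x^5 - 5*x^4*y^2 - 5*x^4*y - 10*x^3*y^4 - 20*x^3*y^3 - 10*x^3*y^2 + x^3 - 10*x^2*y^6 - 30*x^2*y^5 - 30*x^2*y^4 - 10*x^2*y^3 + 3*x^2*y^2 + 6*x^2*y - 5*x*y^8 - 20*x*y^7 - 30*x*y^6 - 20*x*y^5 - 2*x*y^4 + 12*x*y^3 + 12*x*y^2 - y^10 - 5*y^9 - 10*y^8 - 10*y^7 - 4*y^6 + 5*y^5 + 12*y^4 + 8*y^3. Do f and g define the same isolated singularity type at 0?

Yes.

The Hessian of f at 0 has rank 0. Corank 2; j^3 = x^3 is a perfect cube, so E-series; the 5-jet and mu = 8 give E_8. The Hessian of g at 0 has rank 0. Corank 2; j^3 = (x + 2*y)^3 is a perfect cube, so E-series; the 5-jet and mu = 8 give E_8. Both have type E_8, hence right-equivalent.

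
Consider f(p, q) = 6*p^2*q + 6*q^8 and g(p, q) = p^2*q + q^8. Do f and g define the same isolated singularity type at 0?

Yes.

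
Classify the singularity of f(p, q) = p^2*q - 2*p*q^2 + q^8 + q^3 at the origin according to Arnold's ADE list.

The Hessian of f at 0 has rank 0. Corank 2; j^3 = q*(p - q)^2 has shape L^2 M (L != M), so D-series; mu = 9 gives D_9.

D9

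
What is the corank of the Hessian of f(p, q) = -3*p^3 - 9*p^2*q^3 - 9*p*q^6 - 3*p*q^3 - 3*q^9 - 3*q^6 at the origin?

Hessian at 0 has rank 0.

2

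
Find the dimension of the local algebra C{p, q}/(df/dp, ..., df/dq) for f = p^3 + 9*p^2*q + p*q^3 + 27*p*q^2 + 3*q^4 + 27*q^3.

The Hessian of f at 0 is [[0, 0], [0, 0]] with rank 0, so corank 2. A Groebner basis of the Jacobian ideal J(f) in C{p,q} is {p^3 + 9*p^2*q + 162*p^2 + 972*p*q + 1458*q^2, -9*p^2 + p*q^2 - 54*p*q - 81*q^2, 3*p^2 + 18*p*q + q^3 + 27*q^2}; counting standard monomials gives mu = 7. Corank 2; j^3 = (p + 3*q)^3 is a perfect cube, so E-series; the 4-jet and mu = 7 give E_7.

7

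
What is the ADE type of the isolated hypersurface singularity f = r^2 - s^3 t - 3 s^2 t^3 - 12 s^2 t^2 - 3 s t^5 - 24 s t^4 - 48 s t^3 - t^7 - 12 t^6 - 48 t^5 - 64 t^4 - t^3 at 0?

E7

The Hessian of f at 0 is [[0, 0, 0], [0, 0, 0], [0, 0, 2]] with rank 1, so corank 2. A Groebner basis of the Jacobian ideal J(f) in C{s,t,r} is {s^3 - 48*s*t^2 + 3*t^2, s^2*t + 8*s*t^2, t^3, r}; counting standard monomials gives mu = 7. Corank 2; j^3 = -t^3 is a perfect cube, so E-series; the 4-jet and mu = 7 give E_7.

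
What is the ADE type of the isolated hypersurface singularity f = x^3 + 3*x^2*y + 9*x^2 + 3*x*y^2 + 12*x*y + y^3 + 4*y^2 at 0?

A_2

The Hessian of f at 0 has rank 1. Corank 1: A-series; mu = 2 gives A_2.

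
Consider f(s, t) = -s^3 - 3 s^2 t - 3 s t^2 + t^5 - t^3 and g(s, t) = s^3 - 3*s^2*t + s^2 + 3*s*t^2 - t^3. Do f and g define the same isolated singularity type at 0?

The Hessian of f at 0 has rank 0. Corank 2; j^3 = -(s + t)^3 is a perfect cube, so E-series; the 5-jet and mu = 8 give E_8. The Hessian of g at 0 has rank 1. Corank 1: A-series; mu = 2 gives A_2. f is E_8 but g is A_2, hence not right-equivalent.

No.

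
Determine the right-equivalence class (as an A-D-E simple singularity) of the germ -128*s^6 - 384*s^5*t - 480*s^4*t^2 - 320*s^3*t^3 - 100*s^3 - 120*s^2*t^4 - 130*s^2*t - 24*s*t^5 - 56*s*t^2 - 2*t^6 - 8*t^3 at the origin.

D_{7}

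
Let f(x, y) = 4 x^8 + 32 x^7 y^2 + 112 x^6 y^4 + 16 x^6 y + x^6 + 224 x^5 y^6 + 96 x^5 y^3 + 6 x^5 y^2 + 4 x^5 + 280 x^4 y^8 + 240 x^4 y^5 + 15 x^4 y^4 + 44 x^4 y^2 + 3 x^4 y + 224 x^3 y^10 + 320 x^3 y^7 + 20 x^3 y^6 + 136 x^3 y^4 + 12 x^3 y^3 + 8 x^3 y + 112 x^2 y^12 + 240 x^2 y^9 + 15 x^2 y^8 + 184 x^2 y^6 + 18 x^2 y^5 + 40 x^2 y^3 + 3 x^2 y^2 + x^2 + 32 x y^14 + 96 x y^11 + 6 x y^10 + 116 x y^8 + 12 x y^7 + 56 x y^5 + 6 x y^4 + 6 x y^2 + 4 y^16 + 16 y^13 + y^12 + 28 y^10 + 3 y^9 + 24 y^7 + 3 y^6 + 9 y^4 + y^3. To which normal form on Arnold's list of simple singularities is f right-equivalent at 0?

A_2

The Hessian of f at 0 has rank 1. Corank 1: A-series; mu = 2 gives A_2.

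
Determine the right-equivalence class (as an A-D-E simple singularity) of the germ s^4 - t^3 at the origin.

E_6

The Hessian of f at 0 is [[0, 0], [0, 0]] with rank 0, so corank 2. A Groebner basis of the Jacobian ideal J(f) in C{s,t} is {s^3, t^2}; counting standard monomials gives mu = 6. Corank 2; j^3 = -t^3 is a perfect cube, so E-series; the 4-jet and mu = 6 give E_6.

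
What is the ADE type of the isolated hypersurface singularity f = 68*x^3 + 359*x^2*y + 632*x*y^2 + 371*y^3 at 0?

D_{4}

The Hessian of f at 0 is [[0, 0], [0, 0]] with rank 0, so corank 2. A Groebner basis of the Jacobian ideal J(f) in C{x,y} is {y^3, x^2 - 143*y^2/47, x*y + 82*y^2/47}; counting standard monomials gives mu = 4. Corank 2; j^3 = (4*x + 7*y)*(17*x^2 + 60*x*y + 53*y^2) splits into three distinct lines over C (the quadratic factor has nonzero discriminant), so D_4.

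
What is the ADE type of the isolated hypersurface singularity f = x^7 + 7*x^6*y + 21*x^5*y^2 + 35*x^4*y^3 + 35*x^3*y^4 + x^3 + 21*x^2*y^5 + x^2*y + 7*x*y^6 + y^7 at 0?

D_8

The Hessian of f at 0 has rank 0. Corank 2; j^3 = x^2*(x + y) has shape L^2 M (L != M), so D-series; mu = 8 gives D_8.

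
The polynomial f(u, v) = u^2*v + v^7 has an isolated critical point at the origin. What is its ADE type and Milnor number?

The Hessian of f at 0 has rank 0. Corank 2; j^3 = u^2*v has shape L^2 M (L != M), so D-series; mu = 8 gives D_8.

Type D8, Milnor number mu = 8.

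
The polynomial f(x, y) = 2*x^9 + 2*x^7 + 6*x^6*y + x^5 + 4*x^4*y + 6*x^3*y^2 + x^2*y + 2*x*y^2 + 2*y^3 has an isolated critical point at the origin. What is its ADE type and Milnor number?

The Hessian of f at 0 has rank 0. Corank 2; j^3 = y*(x^2 + 2*x*y + 2*y^2) splits into three distinct lines over C (the quadratic factor has nonzero discriminant), so D_4.

Type D4, Milnor number mu = 4.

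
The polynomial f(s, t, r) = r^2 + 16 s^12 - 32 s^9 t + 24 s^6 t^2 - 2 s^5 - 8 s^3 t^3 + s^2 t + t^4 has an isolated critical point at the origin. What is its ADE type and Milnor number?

The Hessian of f at 0 has rank 1. Corank 2; j^3 = s^2*t has shape L^2 M (L != M), so D-series; mu = 5 gives D_5.

Type D5, Milnor number mu = 5.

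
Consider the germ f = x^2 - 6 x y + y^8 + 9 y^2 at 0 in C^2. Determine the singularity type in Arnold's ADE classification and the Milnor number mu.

The Hessian of f at 0 has rank 1. Corank 1: A-series; mu = 7 gives A_7.

Type A_{7}, Milnor number mu = 7.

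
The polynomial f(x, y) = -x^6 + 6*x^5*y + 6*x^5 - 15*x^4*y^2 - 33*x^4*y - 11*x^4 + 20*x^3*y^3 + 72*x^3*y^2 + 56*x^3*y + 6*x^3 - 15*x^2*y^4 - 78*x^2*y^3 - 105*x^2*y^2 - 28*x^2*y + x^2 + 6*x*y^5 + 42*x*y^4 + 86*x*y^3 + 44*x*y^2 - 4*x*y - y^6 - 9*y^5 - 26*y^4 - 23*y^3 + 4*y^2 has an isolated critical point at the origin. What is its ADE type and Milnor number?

Type A2, Milnor number mu = 2.

The Hessian of f at 0 is [[2, -4], [-4, 8]] with rank 1, so corank 1. A Groebner basis of the Jacobian ideal J(f) in C{x,y} is {y^2, x - 2*y}; counting standard monomials gives mu = 2. Corank 1: A-series; mu = 2 gives A_2.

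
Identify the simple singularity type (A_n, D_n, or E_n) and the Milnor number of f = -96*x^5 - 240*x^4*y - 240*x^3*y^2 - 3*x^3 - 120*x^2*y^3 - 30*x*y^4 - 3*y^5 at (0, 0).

The Hessian of f at 0 has rank 0. Corank 2; j^3 = -3*x^3 is a perfect cube, so E-series; the 5-jet and mu = 8 give E_8.

Type E_8, Milnor number mu = 8.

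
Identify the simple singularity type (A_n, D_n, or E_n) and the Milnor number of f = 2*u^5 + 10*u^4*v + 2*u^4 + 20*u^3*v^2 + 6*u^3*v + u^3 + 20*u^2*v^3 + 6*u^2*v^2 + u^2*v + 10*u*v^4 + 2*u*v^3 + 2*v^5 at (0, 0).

Type D_6, Milnor number mu = 6.

The Hessian of f at 0 is [[0, 0], [0, 0]] with rank 0, so corank 2. A Groebner basis of the Jacobian ideal J(f) in C{u,v} is {u^3, u^2*v, -u^2/4 + u*v^2, 7*u^2/4 + u*v + v^3}; counting standard monomials gives mu = 6. Corank 2; j^3 = u^2*(u + v) has shape L^2 M (L != M), so D-series; mu = 6 gives D_6.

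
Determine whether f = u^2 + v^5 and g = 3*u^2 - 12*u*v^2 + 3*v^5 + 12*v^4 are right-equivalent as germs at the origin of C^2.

Yes.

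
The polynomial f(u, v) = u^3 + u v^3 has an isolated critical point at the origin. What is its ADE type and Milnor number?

Type E7, Milnor number mu = 7.

The Hessian of f at 0 has rank 0. Corank 2; j^3 = u^3 is a perfect cube, so E-series; the 4-jet and mu = 7 give E_7.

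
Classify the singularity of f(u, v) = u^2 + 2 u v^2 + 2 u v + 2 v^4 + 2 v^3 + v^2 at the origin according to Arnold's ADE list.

A_3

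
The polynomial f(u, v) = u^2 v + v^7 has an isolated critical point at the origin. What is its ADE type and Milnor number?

Type D_8, Milnor number mu = 8.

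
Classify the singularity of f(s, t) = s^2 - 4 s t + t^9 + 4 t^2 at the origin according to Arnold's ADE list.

A_8

The Hessian of f at 0 is [[2, -4], [-4, 8]] with rank 1, so corank 1. A Groebner basis of the Jacobian ideal J(f) in C{s,t} is {t^8, s - 2*t}; counting standard monomials gives mu = 8. Corank 1: A-series; mu = 8 gives A_8.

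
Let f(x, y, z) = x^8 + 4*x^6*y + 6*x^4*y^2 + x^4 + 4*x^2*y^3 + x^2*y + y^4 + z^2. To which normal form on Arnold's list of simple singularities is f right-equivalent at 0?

D_{5}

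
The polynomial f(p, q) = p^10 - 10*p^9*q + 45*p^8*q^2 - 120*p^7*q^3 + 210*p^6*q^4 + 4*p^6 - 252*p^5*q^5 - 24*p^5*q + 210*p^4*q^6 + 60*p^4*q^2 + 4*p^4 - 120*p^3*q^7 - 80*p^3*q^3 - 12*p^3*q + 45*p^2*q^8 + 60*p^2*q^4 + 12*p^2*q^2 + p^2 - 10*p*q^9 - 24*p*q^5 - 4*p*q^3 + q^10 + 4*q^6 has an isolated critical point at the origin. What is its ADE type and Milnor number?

Type A_9, Milnor number mu = 9.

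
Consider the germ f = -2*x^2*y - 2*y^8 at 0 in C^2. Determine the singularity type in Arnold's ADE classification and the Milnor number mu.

Type D_9, Milnor number mu = 9.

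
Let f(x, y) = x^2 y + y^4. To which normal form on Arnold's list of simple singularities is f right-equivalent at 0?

D_5

The Hessian of f at 0 has rank 0. Corank 2; j^3 = x^2*y has shape L^2 M (L != M), so D-series; mu = 5 gives D_5.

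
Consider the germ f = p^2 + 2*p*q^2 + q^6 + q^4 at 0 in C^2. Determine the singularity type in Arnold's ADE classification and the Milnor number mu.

Type A_{5}, Milnor number mu = 5.

The Hessian of f at 0 is [[2, 0], [0, 0]] with rank 1, so corank 1. A Groebner basis of the Jacobian ideal J(f) in C{p,q} is {p^3, p^2*q, p + q^2}; counting standard monomials gives mu = 5. Corank 1: A-series; mu = 5 gives A_5.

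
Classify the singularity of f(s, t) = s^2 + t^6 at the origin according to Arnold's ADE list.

A5

The Hessian of f at 0 has rank 1. Corank 1: A-series; mu = 5 gives A_5.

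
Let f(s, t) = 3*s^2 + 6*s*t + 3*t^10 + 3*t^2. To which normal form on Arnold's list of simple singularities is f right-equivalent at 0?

The Hessian of f at 0 has rank 1. Corank 1: A-series; mu = 9 gives A_9.

A_9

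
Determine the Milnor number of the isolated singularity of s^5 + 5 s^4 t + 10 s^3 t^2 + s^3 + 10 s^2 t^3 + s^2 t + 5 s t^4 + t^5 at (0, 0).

The Hessian of f at 0 is [[0, 0], [0, 0]] with rank 0, so corank 2. A Groebner basis of the Jacobian ideal J(f) in C{s,t} is {-s*t/5 + t^4, s*t^2, s^2 + s*t}; counting standard monomials gives mu = 6. Corank 2; j^3 = s^2*(s + t) has shape L^2 M (L != M), so D-series; mu = 6 gives D_6.

6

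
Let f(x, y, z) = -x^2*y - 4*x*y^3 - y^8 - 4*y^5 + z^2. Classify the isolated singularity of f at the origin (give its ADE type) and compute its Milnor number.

Type D9, Milnor number mu = 9.

The Hessian of f at 0 has rank 1. Corank 2; j^3 = -x^2*y has shape L^2 M (L != M), so D-series; mu = 9 gives D_9.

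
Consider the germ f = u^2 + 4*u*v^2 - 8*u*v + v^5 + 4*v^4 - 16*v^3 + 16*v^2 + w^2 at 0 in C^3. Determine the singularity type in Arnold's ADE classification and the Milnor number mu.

The Hessian of f at 0 has rank 2. Corank 1: A-series; mu = 4 gives A_4.

Type A_4, Milnor number mu = 4.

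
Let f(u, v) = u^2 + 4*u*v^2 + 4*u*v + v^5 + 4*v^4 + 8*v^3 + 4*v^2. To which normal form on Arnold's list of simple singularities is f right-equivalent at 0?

A4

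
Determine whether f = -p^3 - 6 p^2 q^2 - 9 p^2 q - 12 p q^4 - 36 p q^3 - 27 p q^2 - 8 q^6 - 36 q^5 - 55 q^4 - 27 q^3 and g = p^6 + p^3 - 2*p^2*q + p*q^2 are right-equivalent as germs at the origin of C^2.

No.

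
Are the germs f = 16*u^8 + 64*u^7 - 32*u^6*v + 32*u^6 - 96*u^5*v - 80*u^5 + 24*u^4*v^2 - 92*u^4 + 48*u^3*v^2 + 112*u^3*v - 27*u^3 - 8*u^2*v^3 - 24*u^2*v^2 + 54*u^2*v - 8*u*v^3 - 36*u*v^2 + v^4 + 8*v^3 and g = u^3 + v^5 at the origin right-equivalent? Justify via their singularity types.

No.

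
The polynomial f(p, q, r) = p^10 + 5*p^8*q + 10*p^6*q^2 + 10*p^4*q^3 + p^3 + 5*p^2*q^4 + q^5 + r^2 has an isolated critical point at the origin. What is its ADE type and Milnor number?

The Hessian of f at 0 is [[0, 0, 0], [0, 0, 0], [0, 0, 2]] with rank 1, so corank 2. A Groebner basis of the Jacobian ideal J(f) in C{p,q,r} is {q^4, p^2, r}; counting standard monomials gives mu = 8. Corank 2; j^3 = p^3 is a perfect cube, so E-series; the 5-jet and mu = 8 give E_8.

Type E8, Milnor number mu = 8.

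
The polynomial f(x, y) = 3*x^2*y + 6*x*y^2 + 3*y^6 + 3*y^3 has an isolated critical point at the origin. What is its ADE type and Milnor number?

Type D_7, Milnor number mu = 7.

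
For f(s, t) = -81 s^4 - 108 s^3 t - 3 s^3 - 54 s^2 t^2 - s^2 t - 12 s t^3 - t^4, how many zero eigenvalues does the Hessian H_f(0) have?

2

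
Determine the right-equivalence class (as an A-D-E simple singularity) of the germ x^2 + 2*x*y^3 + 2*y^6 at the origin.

A5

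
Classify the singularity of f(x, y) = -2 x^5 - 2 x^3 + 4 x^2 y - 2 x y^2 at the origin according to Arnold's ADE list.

D_{6}

The Hessian of f at 0 is [[0, 0], [0, 0]] with rank 0, so corank 2. A Groebner basis of the Jacobian ideal J(f) in C{x,y} is {-x*y/5 + y^4 + y^2/5, x*y^2 - y^3, x^2 - x*y}; counting standard monomials gives mu = 6. Corank 2; j^3 = -2*x*(x - y)^2 has shape L^2 M (L != M), so D-series; mu = 6 gives D_6.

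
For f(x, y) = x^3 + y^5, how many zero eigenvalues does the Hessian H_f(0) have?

2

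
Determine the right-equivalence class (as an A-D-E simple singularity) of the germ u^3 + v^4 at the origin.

E_6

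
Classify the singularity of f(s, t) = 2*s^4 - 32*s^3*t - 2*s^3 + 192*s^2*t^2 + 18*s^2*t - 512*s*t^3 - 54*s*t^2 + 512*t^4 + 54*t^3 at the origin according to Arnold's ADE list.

E_{6}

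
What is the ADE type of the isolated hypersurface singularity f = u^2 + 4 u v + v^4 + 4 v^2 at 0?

A_{3}

The Hessian of f at 0 has rank 1. Corank 1: A-series; mu = 3 gives A_3.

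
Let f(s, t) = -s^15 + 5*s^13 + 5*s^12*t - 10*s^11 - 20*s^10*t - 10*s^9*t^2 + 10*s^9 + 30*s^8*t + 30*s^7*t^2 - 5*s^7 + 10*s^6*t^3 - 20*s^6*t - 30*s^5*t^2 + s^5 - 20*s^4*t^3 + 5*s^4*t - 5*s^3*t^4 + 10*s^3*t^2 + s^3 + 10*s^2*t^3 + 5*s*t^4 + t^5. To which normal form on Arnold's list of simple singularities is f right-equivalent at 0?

E8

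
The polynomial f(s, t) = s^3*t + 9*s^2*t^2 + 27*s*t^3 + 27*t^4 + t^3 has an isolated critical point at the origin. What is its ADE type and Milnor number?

Type E7, Milnor number mu = 7.

The Hessian of f at 0 has rank 0. Corank 2; j^3 = t^3 is a perfect cube, so E-series; the 4-jet and mu = 7 give E_7.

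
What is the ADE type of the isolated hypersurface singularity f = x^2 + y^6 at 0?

A_{5}

The Hessian of f at 0 has rank 1. Corank 1: A-series; mu = 5 gives A_5.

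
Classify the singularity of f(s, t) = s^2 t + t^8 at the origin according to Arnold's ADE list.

D_{9}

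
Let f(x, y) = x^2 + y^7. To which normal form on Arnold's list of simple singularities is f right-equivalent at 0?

A6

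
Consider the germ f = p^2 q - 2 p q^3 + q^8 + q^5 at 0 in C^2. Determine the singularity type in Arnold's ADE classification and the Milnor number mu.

Type D_9, Milnor number mu = 9.

The Hessian of f at 0 is [[0, 0], [0, 0]] with rank 0, so corank 2. A Groebner basis of the Jacobian ideal J(f) in C{p,q} is {p^4, p^3*q + p^2/8 - p*q^2/8, -p^3 + p^2*q^2, -p*q + q^3}; counting standard monomials gives mu = 9. Corank 2; j^3 = p^2*q has shape L^2 M (L != M), so D-series; mu = 9 gives D_9.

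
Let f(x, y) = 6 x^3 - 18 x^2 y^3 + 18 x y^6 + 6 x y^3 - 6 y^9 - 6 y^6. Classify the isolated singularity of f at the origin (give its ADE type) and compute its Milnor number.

The Hessian of f at 0 has rank 0. Corank 2; j^3 = 6*x^3 is a perfect cube, so E-series; the 4-jet and mu = 7 give E_7.

Type E_7, Milnor number mu = 7.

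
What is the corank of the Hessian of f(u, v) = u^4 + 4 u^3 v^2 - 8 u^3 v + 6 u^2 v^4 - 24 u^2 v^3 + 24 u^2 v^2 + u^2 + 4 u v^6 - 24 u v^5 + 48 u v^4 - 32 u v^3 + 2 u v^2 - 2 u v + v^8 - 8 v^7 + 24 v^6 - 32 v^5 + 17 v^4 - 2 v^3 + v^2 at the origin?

1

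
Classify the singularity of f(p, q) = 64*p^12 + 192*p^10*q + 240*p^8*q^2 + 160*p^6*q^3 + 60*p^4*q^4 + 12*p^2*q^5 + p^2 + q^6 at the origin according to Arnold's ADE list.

A_{5}

The Hessian of f at 0 is [[2, 0], [0, 0]] with rank 1, so corank 1. A Groebner basis of the Jacobian ideal J(f) in C{p,q} is {q^5, p}; counting standard monomials gives mu = 5. Corank 1: A-series; mu = 5 gives A_5.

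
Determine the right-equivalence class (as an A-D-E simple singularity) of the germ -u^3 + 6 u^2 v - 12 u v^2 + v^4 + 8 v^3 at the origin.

The Hessian of f at 0 has rank 0. Corank 2; j^3 = -(u - 2*v)^3 is a perfect cube, so E-series; the 4-jet and mu = 6 give E_6.

E6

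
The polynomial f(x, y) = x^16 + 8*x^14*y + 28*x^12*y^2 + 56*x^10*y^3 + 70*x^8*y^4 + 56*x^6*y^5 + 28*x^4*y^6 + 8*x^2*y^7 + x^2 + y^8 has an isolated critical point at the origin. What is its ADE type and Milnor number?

The Hessian of f at 0 is [[2, 0], [0, 0]] with rank 1, so corank 1. A Groebner basis of the Jacobian ideal J(f) in C{x,y} is {y^7, x}; counting standard monomials gives mu = 7. Corank 1: A-series; mu = 7 gives A_7.

Type A7, Milnor number mu = 7.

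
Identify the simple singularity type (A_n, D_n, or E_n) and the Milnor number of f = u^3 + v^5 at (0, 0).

Type E8, Milnor number mu = 8.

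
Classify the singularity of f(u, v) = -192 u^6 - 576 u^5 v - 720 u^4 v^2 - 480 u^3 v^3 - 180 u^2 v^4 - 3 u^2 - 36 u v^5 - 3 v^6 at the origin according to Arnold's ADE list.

A_{5}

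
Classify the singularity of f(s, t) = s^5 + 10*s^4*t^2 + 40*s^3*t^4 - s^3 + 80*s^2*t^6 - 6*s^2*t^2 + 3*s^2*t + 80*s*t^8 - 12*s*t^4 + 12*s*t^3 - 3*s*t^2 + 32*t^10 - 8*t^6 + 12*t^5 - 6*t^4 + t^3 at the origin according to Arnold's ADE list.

E_{8}

The Hessian of f at 0 has rank 0. Corank 2; j^3 = -(s - t)^3 is a perfect cube, so E-series; the 5-jet and mu = 8 give E_8.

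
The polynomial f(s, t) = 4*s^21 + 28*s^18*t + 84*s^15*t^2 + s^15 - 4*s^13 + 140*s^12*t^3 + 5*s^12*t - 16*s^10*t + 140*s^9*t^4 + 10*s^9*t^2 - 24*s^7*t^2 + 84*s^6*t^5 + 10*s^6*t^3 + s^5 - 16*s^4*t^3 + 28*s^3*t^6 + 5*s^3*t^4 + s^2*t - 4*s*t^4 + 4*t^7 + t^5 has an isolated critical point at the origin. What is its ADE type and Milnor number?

Type D_6, Milnor number mu = 6.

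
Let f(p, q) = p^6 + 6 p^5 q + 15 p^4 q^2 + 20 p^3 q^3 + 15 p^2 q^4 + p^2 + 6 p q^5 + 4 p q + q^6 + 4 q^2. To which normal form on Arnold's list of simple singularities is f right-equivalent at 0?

The Hessian of f at 0 has rank 1. Corank 1: A-series; mu = 5 gives A_5.

A5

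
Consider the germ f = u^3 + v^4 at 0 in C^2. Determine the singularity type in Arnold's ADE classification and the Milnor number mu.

Type E_{6}, Milnor number mu = 6.

The Hessian of f at 0 has rank 0. Corank 2; j^3 = u^3 is a perfect cube, so E-series; the 4-jet and mu = 6 give E_6.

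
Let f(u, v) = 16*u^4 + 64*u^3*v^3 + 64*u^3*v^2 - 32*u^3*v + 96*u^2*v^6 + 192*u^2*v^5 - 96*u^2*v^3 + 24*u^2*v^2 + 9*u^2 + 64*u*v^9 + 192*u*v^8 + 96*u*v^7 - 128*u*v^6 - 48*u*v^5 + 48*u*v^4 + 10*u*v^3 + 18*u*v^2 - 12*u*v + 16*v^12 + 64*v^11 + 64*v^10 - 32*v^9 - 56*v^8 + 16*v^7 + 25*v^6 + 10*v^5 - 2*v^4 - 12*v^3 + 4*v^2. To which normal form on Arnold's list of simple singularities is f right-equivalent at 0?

A3

The Hessian of f at 0 has rank 1. Corank 1: A-series; mu = 3 gives A_3.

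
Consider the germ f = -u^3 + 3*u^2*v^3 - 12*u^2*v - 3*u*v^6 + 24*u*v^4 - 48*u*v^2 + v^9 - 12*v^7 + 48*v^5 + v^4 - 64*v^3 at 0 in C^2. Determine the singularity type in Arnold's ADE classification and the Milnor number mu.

Type E_{6}, Milnor number mu = 6.

The Hessian of f at 0 has rank 0. Corank 2; j^3 = -(u + 4*v)^3 is a perfect cube, so E-series; the 4-jet and mu = 6 give E_6.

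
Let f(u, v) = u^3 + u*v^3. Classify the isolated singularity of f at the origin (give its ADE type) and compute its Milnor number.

The Hessian of f at 0 has rank 0. Corank 2; j^3 = u^3 is a perfect cube, so E-series; the 4-jet and mu = 7 give E_7.

Type E_7, Milnor number mu = 7.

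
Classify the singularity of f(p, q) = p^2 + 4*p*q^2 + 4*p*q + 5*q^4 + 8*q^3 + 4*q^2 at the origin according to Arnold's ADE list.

A_3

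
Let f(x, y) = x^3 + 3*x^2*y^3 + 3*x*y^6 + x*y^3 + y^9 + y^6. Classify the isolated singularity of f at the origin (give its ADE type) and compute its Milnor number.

Type E_{7}, Milnor number mu = 7.

The Hessian of f at 0 is [[0, 0], [0, 0]] with rank 0, so corank 2. A Groebner basis of the Jacobian ideal J(f) in C{x,y} is {x^3, x*y^2, 3*x^2 + y^3}; counting standard monomials gives mu = 7. Corank 2; j^3 = x^3 is a perfect cube, so E-series; the 4-jet and mu = 7 give E_7.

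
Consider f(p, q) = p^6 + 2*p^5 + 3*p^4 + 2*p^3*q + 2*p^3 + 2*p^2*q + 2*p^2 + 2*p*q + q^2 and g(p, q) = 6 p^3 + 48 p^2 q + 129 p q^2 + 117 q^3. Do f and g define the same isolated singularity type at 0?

No.

The Hessian of f at 0 has rank 2. Corank 0: nondegenerate Morse point, so A_1. The Hessian of g at 0 has rank 0. Corank 2; j^3 = 3*(p + 3*q)*(2*p^2 + 10*p*q + 13*q^2) splits into three distinct lines over C (the quadratic factor has nonzero discriminant), so D_4. f is A_1 but g is D_4, hence not right-equivalent.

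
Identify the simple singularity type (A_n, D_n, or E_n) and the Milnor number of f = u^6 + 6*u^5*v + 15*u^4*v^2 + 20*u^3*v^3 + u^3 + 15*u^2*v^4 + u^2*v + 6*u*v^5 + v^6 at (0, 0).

Type D_7, Milnor number mu = 7.

The Hessian of f at 0 has rank 0. Corank 2; j^3 = u^2*(u + v) has shape L^2 M (L != M), so D-series; mu = 7 gives D_7.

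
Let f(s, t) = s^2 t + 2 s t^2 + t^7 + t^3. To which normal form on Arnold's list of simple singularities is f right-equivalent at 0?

D_8

The Hessian of f at 0 has rank 0. Corank 2; j^3 = t*(s + t)^2 has shape L^2 M (L != M), so D-series; mu = 8 gives D_8.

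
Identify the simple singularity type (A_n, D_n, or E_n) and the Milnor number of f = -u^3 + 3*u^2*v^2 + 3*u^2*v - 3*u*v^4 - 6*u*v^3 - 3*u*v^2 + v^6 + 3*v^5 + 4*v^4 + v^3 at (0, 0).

Type E6, Milnor number mu = 6.

The Hessian of f at 0 is [[0, 0], [0, 0]] with rank 0, so corank 2. A Groebner basis of the Jacobian ideal J(f) in C{u,v} is {u^3 - 3*u^2/2 + 3*u*v - 3*v^2/2, u^2*v - u^2 + 2*u*v - v^2, -u^2/2 + u*v^2 + u*v - v^2/2, v^3}; counting standard monomials gives mu = 6. Corank 2; j^3 = -(u - v)^3 is a perfect cube, so E-series; the 4-jet and mu = 6 give E_6.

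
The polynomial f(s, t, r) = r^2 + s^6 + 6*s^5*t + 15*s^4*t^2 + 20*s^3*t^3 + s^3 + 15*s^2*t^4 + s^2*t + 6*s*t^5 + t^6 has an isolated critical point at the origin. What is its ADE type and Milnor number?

The Hessian of f at 0 is [[0, 0, 0], [0, 0, 0], [0, 0, 2]] with rank 1, so corank 2. A Groebner basis of the Jacobian ideal J(f) in C{s,t,r} is {-s*t/6 + t^5, s*t^2, s^2 + s*t, r}; counting standard monomials gives mu = 7. Corank 2; j^3 = s^2*(s + t) has shape L^2 M (L != M), so D-series; mu = 7 gives D_7.

Type D_{7}, Milnor number mu = 7.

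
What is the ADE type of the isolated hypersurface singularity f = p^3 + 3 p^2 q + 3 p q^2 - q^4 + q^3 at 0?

E_6

The Hessian of f at 0 has rank 0. Corank 2; j^3 = (p + q)^3 is a perfect cube, so E-series; the 4-jet and mu = 6 give E_6.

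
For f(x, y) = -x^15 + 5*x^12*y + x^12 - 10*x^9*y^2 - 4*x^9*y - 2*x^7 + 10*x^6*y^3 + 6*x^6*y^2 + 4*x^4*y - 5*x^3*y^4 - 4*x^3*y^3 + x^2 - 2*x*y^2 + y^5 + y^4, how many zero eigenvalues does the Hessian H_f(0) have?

1

Hessian at 0 has rank 1.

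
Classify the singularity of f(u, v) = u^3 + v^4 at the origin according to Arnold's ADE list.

E_{6}

The Hessian of f at 0 has rank 0. Corank 2; j^3 = u^3 is a perfect cube, so E-series; the 4-jet and mu = 6 give E_6.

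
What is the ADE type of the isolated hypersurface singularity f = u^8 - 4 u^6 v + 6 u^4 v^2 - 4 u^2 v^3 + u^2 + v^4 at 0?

The Hessian of f at 0 has rank 1. Corank 1: A-series; mu = 3 gives A_3.

A_{3}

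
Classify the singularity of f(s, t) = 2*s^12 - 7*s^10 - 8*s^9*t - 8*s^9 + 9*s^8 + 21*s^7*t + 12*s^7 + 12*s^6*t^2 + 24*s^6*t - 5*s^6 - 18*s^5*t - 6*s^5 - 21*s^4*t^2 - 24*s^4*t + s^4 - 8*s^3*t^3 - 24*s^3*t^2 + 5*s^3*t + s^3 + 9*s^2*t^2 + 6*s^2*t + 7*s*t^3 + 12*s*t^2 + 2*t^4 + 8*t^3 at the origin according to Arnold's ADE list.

E_{7}

The Hessian of f at 0 is [[0, 0], [0, 0]] with rank 0, so corank 2. A Groebner basis of the Jacobian ideal J(f) in C{s,t} is {3*s^2 + 12*s*t + t^4 - t^3 + 12*t^2, s^3 + 18*s^2 + 72*s*t + 2*t^3 + 72*t^2, s^2*t - 7*s^2 - 28*s*t - 5*t^3/3 - 28*t^2, 2*s^2 + s*t^2 + 8*s*t + 4*t^3/3 + 8*t^2}; counting standard monomials gives mu = 7. Corank 2; j^3 = (s + 2*t)^3 is a perfect cube, so E-series; the 4-jet and mu = 7 give E_7.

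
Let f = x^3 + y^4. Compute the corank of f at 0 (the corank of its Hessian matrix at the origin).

Hessian at 0 has rank 0.

2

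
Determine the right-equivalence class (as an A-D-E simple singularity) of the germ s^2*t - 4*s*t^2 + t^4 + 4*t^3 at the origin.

The Hessian of f at 0 has rank 0. Corank 2; j^3 = t*(s - 2*t)^2 has shape L^2 M (L != M), so D-series; mu = 5 gives D_5.

D_{5}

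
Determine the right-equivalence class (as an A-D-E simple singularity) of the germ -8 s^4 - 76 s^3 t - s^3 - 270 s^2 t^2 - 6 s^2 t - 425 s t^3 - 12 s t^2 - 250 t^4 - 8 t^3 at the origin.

The Hessian of f at 0 has rank 0. Corank 2; j^3 = -(s + 2*t)^3 is a perfect cube, so E-series; the 4-jet and mu = 7 give E_7.

E_7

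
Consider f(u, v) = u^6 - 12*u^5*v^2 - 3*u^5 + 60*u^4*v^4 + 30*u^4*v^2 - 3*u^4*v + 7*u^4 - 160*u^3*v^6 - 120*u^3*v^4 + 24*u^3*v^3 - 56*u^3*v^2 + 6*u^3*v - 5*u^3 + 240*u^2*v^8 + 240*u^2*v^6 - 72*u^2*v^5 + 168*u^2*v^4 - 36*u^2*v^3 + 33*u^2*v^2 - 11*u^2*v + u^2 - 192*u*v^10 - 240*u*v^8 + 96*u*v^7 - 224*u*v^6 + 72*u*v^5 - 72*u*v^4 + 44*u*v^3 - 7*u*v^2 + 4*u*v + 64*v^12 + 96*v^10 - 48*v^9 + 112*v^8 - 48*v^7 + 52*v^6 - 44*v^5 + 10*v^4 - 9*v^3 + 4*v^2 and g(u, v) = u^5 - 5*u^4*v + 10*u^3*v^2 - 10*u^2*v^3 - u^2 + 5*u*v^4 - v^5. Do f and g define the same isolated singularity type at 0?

No.

The Hessian of f at 0 is [[2, 4], [4, 8]] with rank 1, so corank 1. A Groebner basis of the Jacobian ideal J(f) in C{u,v} is {v^2, u + 2*v}; counting standard monomials gives mu = 2. Corank 1: A-series; mu = 2 gives A_2. The Hessian of g at 0 is [[-2, 0], [0, 0]] with rank 1, so corank 1. A Groebner basis of the Jacobian ideal J(g) in C{u,v} is {v^4, u}; counting standard monomials gives mu = 4. Corank 1: A-series; mu = 4 gives A_4. f is A_2 but g is A_4, hence not right-equivalent.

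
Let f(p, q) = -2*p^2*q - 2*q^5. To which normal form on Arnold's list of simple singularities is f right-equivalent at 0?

D_{6}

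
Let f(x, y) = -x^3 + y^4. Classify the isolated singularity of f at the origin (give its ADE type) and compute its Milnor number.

Type E6, Milnor number mu = 6.

The Hessian of f at 0 has rank 0. Corank 2; j^3 = -x^3 is a perfect cube, so E-series; the 4-jet and mu = 6 give E_6.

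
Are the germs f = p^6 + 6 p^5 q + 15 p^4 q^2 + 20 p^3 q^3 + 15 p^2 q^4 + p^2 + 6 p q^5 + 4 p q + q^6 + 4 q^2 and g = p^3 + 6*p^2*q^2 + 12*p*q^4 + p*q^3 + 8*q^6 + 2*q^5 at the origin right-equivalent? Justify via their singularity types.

The Hessian of f at 0 has rank 1. Corank 1: A-series; mu = 5 gives A_5. The Hessian of g at 0 has rank 0. Corank 2; j^3 = p^3 is a perfect cube, so E-series; the 4-jet and mu = 7 give E_7. f is A_5 but g is E_7, hence not right-equivalent.

No.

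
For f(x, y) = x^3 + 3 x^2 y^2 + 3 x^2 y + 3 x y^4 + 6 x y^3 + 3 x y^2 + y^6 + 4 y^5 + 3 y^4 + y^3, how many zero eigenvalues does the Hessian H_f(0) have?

2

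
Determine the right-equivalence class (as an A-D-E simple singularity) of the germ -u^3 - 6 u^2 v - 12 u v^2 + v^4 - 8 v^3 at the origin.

E6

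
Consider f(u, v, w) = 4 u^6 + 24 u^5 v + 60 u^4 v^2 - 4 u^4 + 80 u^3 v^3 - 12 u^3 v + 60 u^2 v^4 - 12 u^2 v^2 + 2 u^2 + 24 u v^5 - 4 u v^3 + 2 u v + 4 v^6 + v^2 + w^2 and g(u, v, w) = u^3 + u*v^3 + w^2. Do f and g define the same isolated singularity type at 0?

No.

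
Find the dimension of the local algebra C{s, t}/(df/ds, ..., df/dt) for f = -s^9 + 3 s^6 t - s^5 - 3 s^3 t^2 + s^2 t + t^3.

The Hessian of f at 0 is [[0, 0], [0, 0]] with rank 0, so corank 2. A Groebner basis of the Jacobian ideal J(f) in C{s,t} is {t^3, s^2 + 3*t^2, s*t}; counting standard monomials gives mu = 4. Corank 2; j^3 = t*(s^2 + t^2) splits into three distinct lines over C (the quadratic factor has nonzero discriminant), so D_4.

4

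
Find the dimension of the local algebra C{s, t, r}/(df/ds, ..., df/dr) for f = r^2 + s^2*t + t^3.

4

The Hessian of f at 0 is [[0, 0, 0], [0, 0, 0], [0, 0, 2]] with rank 1, so corank 2. A Groebner basis of the Jacobian ideal J(f) in C{s,t,r} is {t^3, s^2 + 3*t^2, s*t, r}; counting standard monomials gives mu = 4. Corank 2; j^3 = t*(s^2 + t^2) splits into three distinct lines over C (the quadratic factor has nonzero discriminant), so D_4.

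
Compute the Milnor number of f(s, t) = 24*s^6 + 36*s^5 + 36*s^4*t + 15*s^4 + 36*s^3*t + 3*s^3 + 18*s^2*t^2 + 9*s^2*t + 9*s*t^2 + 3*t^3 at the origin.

The Hessian of f at 0 has rank 0. Corank 2; j^3 = 3*(s + t)^3 is a perfect cube, so E-series; the 4-jet and mu = 6 give E_6.

6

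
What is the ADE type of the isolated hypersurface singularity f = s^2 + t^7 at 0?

A6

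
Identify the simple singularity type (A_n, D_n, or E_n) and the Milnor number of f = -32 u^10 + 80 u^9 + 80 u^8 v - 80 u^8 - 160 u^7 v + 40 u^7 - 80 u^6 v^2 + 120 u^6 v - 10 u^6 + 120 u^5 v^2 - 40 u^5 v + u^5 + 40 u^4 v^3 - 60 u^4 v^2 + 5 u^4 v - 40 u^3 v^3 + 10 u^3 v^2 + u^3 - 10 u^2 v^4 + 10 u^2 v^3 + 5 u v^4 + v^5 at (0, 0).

The Hessian of f at 0 has rank 0. Corank 2; j^3 = u^3 is a perfect cube, so E-series; the 5-jet and mu = 8 give E_8.

Type E_8, Milnor number mu = 8.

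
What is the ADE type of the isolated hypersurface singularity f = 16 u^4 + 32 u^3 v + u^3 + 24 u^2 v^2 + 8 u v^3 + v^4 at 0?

E_{6}

The Hessian of f at 0 is [[0, 0], [0, 0]] with rank 0, so corank 2. A Groebner basis of the Jacobian ideal J(f) in C{u,v} is {v^4, u*v^2 + v^3/6, u^2}; counting standard monomials gives mu = 6. Corank 2; j^3 = u^3 is a perfect cube, so E-series; the 4-jet and mu = 6 give E_6.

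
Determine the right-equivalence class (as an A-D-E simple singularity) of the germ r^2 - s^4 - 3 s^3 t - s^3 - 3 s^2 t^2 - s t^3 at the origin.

E_{7}

The Hessian of f at 0 has rank 1. Corank 2; j^3 = -s^3 is a perfect cube, so E-series; the 4-jet and mu = 7 give E_7.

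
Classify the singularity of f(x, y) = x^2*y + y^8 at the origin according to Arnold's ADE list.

The Hessian of f at 0 has rank 0. Corank 2; j^3 = x^2*y has shape L^2 M (L != M), so D-series; mu = 9 gives D_9.

D9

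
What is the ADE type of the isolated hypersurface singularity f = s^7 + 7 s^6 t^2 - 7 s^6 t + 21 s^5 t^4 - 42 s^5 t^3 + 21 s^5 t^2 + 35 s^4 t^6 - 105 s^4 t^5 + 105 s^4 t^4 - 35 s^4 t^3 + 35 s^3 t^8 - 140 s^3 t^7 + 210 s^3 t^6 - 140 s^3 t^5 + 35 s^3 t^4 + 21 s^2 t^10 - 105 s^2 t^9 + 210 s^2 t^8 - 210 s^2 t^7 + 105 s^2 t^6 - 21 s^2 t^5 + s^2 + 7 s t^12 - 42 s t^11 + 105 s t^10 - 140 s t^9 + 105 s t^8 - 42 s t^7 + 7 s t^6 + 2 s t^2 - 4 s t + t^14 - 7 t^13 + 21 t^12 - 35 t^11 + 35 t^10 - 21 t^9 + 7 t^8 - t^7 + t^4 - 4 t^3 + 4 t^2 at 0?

A_6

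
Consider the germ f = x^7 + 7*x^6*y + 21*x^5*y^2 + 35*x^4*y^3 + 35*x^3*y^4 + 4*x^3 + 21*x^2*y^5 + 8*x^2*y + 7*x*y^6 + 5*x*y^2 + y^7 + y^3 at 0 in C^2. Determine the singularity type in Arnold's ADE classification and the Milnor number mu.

Type D_8, Milnor number mu = 8.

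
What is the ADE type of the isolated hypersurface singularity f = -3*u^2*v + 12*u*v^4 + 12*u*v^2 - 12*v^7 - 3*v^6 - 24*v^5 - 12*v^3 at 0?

D7

The Hessian of f at 0 is [[0, 0], [0, 0]] with rank 0, so corank 2. A Groebner basis of the Jacobian ideal J(f) in C{u,v} is {-u*v/2 + v^4 + v^2, u^3 + 4*u^2 - 16*u*v - 8*v^3 + 16*v^2, u^2*v + 4*u^2/3 - 16*u*v/3 - 4*v^3 + 16*v^2/3, u^2/3 + u*v^2 - 4*u*v/3 - 2*v^3 + 4*v^2/3}; counting standard monomials gives mu = 7. Corank 2; j^3 = -3*v*(u - 2*v)^2 has shape L^2 M (L != M), so D-series; mu = 7 gives D_7.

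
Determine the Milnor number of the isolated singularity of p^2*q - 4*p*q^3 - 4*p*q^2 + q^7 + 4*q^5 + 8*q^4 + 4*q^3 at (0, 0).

8

The Hessian of f at 0 has rank 0. Corank 2; j^3 = q*(p - 2*q)^2 has shape L^2 M (L != M), so D-series; mu = 8 gives D_8.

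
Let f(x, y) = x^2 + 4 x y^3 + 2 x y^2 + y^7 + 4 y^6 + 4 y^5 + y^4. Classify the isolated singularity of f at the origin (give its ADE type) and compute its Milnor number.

Type A_{6}, Milnor number mu = 6.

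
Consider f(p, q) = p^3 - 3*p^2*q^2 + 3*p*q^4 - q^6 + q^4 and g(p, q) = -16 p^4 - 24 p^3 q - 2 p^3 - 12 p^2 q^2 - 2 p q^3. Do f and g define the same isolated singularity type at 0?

The Hessian of f at 0 is [[0, 0], [0, 0]] with rank 0, so corank 2. A Groebner basis of the Jacobian ideal J(f) in C{p,q} is {p^3, p^2*q, -p^2/2 + p*q^2, q^3}; counting standard monomials gives mu = 6. Corank 2; j^3 = p^3 is a perfect cube, so E-series; the 4-jet and mu = 6 give E_6. The Hessian of g at 0 is [[0, 0], [0, 0]] with rank 0, so corank 2. A Groebner basis of the Jacobian ideal J(g) in C{p,q} is {3*p^2/4 + q^4 + q^3/4, p^3, p^2*q - p^2/4 - q^3/12, p^2 + p*q^2 + q^3/3}; counting standard monomials gives mu = 7. Corank 2; j^3 = -2*p^3 is a perfect cube, so E-series; the 4-jet and mu = 7 give E_7. f is E_6 but g is E_7, hence not right-equivalent.

No.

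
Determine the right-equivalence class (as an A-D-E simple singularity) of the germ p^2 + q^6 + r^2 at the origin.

The Hessian of f at 0 has rank 2. Corank 1: A-series; mu = 5 gives A_5.

A_5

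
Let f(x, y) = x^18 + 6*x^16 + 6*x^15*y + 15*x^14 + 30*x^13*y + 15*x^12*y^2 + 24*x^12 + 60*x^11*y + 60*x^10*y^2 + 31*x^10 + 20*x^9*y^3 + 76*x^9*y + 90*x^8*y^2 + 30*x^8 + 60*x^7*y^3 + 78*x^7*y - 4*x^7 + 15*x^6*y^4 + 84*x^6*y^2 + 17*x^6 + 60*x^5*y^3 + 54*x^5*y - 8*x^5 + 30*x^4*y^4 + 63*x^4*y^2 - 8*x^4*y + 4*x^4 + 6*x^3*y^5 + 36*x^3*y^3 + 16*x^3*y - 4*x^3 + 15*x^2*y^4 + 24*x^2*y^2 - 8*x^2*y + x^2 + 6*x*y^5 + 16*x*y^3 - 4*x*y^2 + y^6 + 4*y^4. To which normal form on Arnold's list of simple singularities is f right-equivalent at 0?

A5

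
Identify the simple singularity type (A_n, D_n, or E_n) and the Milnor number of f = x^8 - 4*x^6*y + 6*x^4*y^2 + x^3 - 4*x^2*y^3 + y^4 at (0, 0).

The Hessian of f at 0 is [[0, 0], [0, 0]] with rank 0, so corank 2. A Groebner basis of the Jacobian ideal J(f) in C{x,y} is {y^3, x^2}; counting standard monomials gives mu = 6. Corank 2; j^3 = x^3 is a perfect cube, so E-series; the 4-jet and mu = 6 give E_6.

Type E6, Milnor number mu = 6.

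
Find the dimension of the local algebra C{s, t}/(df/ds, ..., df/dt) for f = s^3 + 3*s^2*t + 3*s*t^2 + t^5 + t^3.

8

The Hessian of f at 0 has rank 0. Corank 2; j^3 = (s + t)^3 is a perfect cube, so E-series; the 5-jet and mu = 8 give E_8.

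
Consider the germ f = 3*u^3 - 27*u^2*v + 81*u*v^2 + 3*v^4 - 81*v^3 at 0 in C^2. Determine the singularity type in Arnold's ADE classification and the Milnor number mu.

Type E6, Milnor number mu = 6.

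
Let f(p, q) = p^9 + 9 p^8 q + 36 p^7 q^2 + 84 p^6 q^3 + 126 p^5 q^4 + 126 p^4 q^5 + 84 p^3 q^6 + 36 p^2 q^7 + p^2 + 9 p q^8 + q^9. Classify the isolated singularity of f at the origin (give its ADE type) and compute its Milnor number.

The Hessian of f at 0 has rank 1. Corank 1: A-series; mu = 8 gives A_8.

Type A_{8}, Milnor number mu = 8.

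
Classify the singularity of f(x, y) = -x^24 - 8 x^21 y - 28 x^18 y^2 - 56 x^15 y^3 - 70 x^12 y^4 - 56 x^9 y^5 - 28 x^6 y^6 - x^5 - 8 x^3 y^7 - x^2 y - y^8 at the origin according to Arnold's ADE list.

D9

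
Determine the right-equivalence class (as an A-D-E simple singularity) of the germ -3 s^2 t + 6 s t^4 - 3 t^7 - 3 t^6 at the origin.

The Hessian of f at 0 is [[0, 0], [0, 0]] with rank 0, so corank 2. A Groebner basis of the Jacobian ideal J(f) in C{s,t} is {-s*t + t^4, s^3, s^2*t, s^2/6 + s*t^2}; counting standard monomials gives mu = 7. Corank 2; j^3 = -3*s^2*t has shape L^2 M (L != M), so D-series; mu = 7 gives D_7.

D7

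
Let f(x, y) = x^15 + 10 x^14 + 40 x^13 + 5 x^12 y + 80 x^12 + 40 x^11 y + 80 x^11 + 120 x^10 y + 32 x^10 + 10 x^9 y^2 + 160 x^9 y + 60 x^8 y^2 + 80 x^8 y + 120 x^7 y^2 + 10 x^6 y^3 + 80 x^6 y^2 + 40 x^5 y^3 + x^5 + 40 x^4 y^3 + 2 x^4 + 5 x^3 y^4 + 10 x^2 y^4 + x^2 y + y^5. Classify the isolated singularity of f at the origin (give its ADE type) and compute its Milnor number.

Type D6, Milnor number mu = 6.

The Hessian of f at 0 has rank 0. Corank 2; j^3 = x^2*y has shape L^2 M (L != M), so D-series; mu = 6 gives D_6.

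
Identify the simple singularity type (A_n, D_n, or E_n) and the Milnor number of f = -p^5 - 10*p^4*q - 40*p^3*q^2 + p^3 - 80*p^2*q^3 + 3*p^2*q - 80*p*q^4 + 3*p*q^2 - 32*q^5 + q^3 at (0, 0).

The Hessian of f at 0 has rank 0. Corank 2; j^3 = (p + q)^3 is a perfect cube, so E-series; the 5-jet and mu = 8 give E_8.

Type E_{8}, Milnor number mu = 8.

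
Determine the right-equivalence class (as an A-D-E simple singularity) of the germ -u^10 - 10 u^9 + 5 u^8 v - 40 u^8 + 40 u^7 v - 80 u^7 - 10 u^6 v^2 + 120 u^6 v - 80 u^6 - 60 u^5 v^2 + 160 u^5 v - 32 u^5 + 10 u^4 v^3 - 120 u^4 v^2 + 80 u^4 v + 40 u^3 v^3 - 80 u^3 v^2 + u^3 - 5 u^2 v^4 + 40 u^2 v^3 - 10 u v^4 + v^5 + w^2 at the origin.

The Hessian of f at 0 has rank 1. Corank 2; j^3 = u^3 is a perfect cube, so E-series; the 5-jet and mu = 8 give E_8.

E_{8}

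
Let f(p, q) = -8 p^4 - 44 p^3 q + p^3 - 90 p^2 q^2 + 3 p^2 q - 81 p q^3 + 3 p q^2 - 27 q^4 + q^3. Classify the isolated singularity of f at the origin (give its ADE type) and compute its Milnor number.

Type E7, Milnor number mu = 7.

The Hessian of f at 0 has rank 0. Corank 2; j^3 = (p + q)^3 is a perfect cube, so E-series; the 4-jet and mu = 7 give E_7.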